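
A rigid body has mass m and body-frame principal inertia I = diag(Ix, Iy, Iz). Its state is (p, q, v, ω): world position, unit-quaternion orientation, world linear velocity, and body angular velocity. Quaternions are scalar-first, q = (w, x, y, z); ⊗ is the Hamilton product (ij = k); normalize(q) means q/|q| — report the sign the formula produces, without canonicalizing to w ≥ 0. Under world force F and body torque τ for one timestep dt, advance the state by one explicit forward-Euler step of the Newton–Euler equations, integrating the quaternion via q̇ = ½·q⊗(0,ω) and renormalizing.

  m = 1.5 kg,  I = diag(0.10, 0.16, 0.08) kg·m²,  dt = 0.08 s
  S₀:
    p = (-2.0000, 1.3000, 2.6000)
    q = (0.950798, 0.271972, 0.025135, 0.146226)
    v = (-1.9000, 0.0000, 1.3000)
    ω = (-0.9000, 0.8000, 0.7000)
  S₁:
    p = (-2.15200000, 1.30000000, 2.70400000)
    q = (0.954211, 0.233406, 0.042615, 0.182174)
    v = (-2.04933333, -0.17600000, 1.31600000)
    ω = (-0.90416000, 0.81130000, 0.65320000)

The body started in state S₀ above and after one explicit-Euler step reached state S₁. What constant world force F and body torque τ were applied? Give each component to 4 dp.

F = (-2.8000, -3.3000, 0.3000)
τ = (-0.0500, 0.0100, -0.0900)

Δω = ω₁−ω₀ = (-0.00416000, 0.01130000, -0.04680000)
applied torque τ = (-0.0500, 0.0100, -0.0900)
velocity change Δv = (-0.14933333, -0.17600000, 0.01600000)
m·(v₁−v₀)/dt = (-2.8000, -3.3000, 0.3000)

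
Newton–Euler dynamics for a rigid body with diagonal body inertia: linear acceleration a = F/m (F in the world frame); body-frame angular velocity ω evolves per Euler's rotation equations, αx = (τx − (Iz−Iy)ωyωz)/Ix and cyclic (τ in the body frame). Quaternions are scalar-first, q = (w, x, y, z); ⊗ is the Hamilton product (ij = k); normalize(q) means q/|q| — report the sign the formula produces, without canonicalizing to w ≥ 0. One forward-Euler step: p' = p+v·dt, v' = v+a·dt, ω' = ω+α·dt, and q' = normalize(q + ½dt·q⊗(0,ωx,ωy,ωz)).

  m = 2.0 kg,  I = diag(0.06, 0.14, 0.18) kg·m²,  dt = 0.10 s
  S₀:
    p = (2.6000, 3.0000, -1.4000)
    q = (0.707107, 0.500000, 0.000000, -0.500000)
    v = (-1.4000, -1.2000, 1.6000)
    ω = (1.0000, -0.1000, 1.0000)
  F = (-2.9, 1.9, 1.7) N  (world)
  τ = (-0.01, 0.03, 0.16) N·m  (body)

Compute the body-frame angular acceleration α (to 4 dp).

precession coupling ω×(Iω) = (-0.0040, -0.1200, -0.0080)
(τ − ω×Iω)/I = (-0.1000, 1.0714, 0.9333)

α = (-0.1000, 1.0714, 0.9333)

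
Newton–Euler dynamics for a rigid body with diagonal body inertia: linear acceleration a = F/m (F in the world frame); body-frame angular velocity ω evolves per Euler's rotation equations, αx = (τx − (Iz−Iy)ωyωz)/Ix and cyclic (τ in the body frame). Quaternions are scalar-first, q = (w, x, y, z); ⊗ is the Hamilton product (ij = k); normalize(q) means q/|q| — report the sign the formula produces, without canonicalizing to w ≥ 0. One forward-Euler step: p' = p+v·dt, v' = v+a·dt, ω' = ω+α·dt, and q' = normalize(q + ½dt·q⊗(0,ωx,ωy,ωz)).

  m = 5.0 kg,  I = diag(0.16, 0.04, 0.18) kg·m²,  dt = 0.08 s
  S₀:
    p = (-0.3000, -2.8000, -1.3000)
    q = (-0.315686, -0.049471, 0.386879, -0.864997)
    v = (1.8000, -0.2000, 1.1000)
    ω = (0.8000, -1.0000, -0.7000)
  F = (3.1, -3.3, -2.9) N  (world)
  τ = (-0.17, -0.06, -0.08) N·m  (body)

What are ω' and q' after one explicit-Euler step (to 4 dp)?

ω' = (0.6660, -1.1424, -0.7782)
q' = (-0.3223, -0.1048, 0.3698, -0.8651)

precession coupling ω×(Iω) = (0.0980, 0.0112, 0.0960)
α = I⁻¹(τ − ω×Iω) = (-1.6750, -1.7800, -0.9778)
ω' = ω + α·dt = (0.6660, -1.1424, -0.7782)
2q̇ = q⊗(0,ω) = (-0.1790421, -1.3883611, -0.4109413, -0.0390520)
q + ½dt·q⊗(0,ω), renormalized = (-0.3223, -0.1048, 0.3698, -0.8651)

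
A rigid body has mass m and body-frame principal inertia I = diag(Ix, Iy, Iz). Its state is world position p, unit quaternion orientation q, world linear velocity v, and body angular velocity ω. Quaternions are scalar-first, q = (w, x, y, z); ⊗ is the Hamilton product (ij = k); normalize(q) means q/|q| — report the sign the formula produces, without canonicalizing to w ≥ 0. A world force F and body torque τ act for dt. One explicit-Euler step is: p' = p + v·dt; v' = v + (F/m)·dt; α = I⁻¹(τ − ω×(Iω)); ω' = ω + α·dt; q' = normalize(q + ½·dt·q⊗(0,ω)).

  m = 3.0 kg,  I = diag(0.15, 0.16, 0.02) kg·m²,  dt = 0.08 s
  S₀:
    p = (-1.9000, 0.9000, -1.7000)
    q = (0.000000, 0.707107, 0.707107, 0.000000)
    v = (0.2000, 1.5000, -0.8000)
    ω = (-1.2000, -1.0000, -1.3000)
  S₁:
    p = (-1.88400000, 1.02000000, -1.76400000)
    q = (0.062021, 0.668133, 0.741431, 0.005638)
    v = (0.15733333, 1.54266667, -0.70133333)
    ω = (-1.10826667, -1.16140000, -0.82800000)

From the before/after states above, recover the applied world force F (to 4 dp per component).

F = (-1.6000, 1.6000, 3.7000)

Δv = v₁−v₀ = (-0.04266667, 0.04266667, 0.09866667)
m·(v₁−v₀)/dt = (-1.6000, 1.6000, 3.7000)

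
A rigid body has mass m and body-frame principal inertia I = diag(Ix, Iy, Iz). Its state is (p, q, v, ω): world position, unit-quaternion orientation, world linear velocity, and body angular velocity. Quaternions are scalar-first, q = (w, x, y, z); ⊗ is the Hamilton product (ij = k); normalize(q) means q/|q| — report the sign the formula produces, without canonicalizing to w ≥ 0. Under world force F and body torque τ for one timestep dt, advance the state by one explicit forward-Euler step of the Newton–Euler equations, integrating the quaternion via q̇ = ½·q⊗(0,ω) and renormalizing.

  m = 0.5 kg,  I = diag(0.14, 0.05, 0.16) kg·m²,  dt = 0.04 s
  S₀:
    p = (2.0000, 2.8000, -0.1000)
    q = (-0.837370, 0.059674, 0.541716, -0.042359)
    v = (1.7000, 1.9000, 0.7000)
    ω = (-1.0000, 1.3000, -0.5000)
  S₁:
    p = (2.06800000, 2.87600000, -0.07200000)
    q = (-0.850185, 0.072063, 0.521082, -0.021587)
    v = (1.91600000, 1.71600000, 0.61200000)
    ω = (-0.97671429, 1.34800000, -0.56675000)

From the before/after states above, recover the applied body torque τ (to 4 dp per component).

rate change Δω = (0.02328571, 0.04800000, -0.06675000)
τ = I·(Δω/dt) + ω₀×(Iω₀) = (0.0100, 0.0500, -0.1500)

τ = (0.0100, 0.0500, -0.1500)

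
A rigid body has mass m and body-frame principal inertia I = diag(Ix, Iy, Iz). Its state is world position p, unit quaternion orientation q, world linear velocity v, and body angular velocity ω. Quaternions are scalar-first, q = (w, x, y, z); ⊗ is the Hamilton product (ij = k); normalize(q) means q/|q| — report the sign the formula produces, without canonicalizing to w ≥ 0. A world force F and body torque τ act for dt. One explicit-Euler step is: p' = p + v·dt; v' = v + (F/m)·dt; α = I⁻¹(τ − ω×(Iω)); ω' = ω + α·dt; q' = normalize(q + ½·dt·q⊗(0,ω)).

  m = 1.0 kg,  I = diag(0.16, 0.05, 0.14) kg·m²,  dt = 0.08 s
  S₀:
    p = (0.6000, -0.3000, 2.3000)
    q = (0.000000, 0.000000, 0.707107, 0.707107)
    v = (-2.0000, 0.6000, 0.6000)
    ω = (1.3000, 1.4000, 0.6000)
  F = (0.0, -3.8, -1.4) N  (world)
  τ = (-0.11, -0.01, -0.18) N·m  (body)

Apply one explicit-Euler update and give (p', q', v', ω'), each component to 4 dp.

linear accel F/m = (0.0000, -3.8000, -1.4000)
new position p' = (0.4400, -0.2520, 2.3480)
v + (F/m)dt = (-2.0000, 0.2960, 0.4880)
(τ − ω×Iω)/I = (-1.1600, -0.5120, 0.1443)
ω' = ω + α·dt = (1.2072, 1.3590, 0.6115)
q⊗(0,ω) = (-1.4142140, -0.5656856, 0.9192391, -0.9192391)
q' = normalize(q + ½dt·q⊗(0,ω)) = (-0.0564, -0.0226, 0.7415, 0.6682)

p' = (0.4400, -0.2520, 2.3480)
q' = (-0.0564, -0.0226, 0.7415, 0.6682)
v' = (-2.0000, 0.2960, 0.4880)
ω' = (1.2072, 1.3590, 0.6115)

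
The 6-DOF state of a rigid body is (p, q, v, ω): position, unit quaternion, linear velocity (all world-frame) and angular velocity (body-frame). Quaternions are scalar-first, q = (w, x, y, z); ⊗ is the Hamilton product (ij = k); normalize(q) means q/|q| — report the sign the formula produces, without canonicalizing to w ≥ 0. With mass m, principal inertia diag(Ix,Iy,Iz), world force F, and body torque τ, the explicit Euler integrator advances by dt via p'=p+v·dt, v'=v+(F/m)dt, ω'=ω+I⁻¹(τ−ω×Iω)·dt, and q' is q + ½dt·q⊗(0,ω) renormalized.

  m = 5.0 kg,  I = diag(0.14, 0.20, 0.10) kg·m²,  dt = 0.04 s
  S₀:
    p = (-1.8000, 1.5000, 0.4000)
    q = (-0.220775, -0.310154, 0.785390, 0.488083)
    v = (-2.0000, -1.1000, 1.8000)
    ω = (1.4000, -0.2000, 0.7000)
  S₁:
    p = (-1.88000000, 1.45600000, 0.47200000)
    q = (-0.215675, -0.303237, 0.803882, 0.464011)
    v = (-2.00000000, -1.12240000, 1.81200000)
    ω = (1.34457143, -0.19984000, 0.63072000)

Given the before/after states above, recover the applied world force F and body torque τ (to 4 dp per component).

velocity change Δv = (0.00000000, -0.02240000, 0.01200000)
m·(v₁−v₀)/dt = (0.0000, -2.8000, 1.5000)
ω₁ − ω₀ = (-0.05542857, 0.00016000, -0.06928000)
precession coupling = (0.0140, 0.0392, -0.0168)
I·α + gyro = (-0.1800, 0.0400, -0.1900)

F = (0.0000, -2.8000, 1.5000)
τ = (-0.1800, 0.0400, -0.1900)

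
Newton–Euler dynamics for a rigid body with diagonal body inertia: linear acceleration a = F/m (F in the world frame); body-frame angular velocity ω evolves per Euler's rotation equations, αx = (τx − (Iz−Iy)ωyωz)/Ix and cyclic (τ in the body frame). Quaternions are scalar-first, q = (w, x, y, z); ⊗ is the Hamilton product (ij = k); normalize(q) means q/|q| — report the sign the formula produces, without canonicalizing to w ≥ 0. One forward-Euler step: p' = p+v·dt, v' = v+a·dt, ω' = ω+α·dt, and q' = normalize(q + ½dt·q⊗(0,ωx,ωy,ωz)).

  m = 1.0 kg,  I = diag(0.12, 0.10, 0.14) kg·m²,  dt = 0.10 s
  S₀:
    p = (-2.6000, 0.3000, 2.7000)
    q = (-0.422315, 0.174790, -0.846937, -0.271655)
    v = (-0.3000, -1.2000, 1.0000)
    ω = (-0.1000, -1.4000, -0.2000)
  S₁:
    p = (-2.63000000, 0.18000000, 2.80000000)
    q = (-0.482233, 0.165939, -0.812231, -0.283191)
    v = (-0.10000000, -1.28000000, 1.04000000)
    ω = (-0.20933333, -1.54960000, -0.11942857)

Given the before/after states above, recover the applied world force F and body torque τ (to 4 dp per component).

F = (2.0000, -0.8000, 0.4000)
τ = (-0.1200, -0.1500, 0.1100)

Δv = v₁−v₀ = (0.20000000, -0.08000000, 0.04000000)
m·(v₁−v₀)/dt = (2.0000, -0.8000, 0.4000)
Δω = ω₁−ω₀ = (-0.10933333, -0.14960000, 0.08057143)
ω₀×(Iω₀) = (0.0112, -0.0004, -0.0028)
τ = I·(Δω/dt) + ω₀×(Iω₀) = (-0.1200, -0.1500, 0.1100)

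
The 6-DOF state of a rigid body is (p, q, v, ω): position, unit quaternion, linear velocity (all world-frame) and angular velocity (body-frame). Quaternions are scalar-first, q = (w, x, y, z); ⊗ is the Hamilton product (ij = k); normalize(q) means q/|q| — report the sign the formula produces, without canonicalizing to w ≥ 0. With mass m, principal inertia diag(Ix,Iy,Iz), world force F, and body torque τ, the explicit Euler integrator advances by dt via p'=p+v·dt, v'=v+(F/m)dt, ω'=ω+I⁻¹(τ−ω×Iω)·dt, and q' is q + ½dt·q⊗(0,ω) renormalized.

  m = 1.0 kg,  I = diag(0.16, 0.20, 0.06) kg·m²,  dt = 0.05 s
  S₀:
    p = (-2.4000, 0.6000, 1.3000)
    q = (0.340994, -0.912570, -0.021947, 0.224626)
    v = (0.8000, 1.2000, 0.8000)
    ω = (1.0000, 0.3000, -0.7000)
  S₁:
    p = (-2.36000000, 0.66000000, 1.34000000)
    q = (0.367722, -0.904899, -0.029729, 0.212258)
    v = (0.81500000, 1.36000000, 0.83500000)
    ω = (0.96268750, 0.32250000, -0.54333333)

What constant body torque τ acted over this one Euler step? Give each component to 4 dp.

τ = (-0.0900, 0.0200, 0.2000)

rate change Δω = (-0.03731250, 0.02250000, 0.15666667)
gyro term ω₀×Iω₀ = (0.0294, -0.0700, 0.0120)
τ = I·(Δω/dt) + ω₀×(Iω₀) = (-0.0900, 0.0200, 0.2000)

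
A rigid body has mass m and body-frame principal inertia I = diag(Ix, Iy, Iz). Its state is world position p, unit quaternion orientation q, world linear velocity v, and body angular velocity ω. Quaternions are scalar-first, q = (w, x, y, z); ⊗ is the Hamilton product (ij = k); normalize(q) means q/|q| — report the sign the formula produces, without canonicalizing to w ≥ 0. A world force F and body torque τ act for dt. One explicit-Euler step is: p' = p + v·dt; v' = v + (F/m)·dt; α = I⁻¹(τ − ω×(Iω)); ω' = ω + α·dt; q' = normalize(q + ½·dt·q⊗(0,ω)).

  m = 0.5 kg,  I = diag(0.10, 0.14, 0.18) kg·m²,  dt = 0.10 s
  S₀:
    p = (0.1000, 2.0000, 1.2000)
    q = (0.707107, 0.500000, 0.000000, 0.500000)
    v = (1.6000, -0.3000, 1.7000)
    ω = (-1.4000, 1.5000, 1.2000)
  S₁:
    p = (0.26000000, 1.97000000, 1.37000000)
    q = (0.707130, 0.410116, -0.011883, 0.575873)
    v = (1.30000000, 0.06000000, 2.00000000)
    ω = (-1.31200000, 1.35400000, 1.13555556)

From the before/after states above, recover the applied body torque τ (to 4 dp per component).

Δω = ω₁−ω₀ = (0.08800000, -0.14600000, -0.06444444)
I·α + gyro = (0.1600, -0.0700, -0.2000)

τ = (0.1600, -0.0700, -0.2000)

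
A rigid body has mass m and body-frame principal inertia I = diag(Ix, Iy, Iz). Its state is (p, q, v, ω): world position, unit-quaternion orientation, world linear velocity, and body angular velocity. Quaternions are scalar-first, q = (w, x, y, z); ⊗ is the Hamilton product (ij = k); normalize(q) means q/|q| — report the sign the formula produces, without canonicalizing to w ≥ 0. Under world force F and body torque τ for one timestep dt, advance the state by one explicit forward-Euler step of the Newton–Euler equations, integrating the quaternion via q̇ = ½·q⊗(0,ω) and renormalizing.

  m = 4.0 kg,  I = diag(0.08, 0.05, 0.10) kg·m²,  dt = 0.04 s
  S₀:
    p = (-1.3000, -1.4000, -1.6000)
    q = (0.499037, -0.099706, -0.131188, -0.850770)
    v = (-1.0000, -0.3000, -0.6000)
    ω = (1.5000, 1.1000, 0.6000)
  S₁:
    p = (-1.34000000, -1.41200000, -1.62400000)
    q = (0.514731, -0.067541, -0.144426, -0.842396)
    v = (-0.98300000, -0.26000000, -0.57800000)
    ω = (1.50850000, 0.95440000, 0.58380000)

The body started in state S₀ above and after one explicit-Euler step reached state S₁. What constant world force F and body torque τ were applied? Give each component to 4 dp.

F = (1.7000, 4.0000, 2.2000)
τ = (0.0500, -0.2000, -0.0900)

Δv = v₁−v₀ = (0.01700000, 0.04000000, 0.02200000)
m·(v₁−v₀)/dt = (1.7000, 4.0000, 2.2000)
Δω = ω₁−ω₀ = (0.00850000, -0.14560000, -0.01620000)
gyro term ω₀×Iω₀ = (0.0330, -0.0180, -0.0495)
I·α + gyro = (0.0500, -0.2000, -0.0900)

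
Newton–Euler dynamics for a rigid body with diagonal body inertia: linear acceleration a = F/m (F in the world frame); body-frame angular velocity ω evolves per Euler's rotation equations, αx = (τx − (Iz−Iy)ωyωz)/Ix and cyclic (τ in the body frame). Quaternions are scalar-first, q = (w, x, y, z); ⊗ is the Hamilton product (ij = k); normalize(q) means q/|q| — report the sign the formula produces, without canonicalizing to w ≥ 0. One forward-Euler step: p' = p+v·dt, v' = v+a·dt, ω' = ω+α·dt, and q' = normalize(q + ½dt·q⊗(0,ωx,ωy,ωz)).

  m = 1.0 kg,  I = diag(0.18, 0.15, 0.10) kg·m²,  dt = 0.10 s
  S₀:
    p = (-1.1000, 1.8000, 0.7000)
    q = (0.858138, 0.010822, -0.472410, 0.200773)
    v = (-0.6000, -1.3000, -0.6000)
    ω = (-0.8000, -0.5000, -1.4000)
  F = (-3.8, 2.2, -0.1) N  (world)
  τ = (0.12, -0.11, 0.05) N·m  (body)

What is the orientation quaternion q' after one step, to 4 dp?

q' = (0.8578, 0.0145, -0.4994, 0.1211)

2q̇ = q⊗(0,ω) = (0.0535348, 0.0752501, -0.5745366, -1.5847322)
updated quaternion q' = (0.8578, 0.0145, -0.4994, 0.1211)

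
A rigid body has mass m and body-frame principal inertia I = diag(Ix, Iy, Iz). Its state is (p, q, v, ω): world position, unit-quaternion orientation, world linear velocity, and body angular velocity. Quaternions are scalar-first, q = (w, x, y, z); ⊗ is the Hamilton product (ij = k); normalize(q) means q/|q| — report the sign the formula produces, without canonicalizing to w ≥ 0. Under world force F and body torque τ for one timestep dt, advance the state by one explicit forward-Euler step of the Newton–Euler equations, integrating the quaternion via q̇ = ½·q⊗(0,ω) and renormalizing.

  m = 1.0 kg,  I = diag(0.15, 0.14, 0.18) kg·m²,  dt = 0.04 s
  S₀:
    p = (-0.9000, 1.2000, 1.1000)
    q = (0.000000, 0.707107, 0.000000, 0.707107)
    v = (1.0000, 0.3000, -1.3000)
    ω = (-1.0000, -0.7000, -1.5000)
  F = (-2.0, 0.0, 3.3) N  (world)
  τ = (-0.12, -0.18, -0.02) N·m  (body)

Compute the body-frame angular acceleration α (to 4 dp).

precession coupling ω×(Iω) = (0.0420, -0.0450, -0.0070)
α = I⁻¹(τ − ω×Iω) = (-1.0800, -0.9643, -0.0722)

α = (-1.0800, -0.9643, -0.0722)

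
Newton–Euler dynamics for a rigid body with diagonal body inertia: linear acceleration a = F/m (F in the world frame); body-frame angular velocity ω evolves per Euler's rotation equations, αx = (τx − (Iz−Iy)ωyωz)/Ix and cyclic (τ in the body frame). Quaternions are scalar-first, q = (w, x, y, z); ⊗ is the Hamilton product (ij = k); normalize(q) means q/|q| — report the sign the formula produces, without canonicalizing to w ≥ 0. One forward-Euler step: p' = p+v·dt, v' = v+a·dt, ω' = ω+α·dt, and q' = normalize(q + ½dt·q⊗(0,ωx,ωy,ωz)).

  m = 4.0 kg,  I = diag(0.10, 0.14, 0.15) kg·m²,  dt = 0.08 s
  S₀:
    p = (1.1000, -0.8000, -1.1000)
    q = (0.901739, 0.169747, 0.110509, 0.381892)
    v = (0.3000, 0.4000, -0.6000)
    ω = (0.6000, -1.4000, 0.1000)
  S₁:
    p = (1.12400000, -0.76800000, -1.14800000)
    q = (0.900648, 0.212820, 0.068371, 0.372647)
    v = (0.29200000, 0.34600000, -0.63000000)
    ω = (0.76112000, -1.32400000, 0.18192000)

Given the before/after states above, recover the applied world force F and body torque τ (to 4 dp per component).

rate change Δω = (0.16112000, 0.07600000, 0.08192000)
gyro term ω₀×Iω₀ = (-0.0014, -0.0030, -0.0336)
I·α + gyro = (0.2000, 0.1300, 0.1200)
v₁ − v₀ = (-0.00800000, -0.05400000, -0.03000000)
m·(v₁−v₀)/dt = (-0.4000, -2.7000, -1.5000)

F = (-0.4000, -2.7000, -1.5000)
τ = (0.2000, 0.1300, 0.1200)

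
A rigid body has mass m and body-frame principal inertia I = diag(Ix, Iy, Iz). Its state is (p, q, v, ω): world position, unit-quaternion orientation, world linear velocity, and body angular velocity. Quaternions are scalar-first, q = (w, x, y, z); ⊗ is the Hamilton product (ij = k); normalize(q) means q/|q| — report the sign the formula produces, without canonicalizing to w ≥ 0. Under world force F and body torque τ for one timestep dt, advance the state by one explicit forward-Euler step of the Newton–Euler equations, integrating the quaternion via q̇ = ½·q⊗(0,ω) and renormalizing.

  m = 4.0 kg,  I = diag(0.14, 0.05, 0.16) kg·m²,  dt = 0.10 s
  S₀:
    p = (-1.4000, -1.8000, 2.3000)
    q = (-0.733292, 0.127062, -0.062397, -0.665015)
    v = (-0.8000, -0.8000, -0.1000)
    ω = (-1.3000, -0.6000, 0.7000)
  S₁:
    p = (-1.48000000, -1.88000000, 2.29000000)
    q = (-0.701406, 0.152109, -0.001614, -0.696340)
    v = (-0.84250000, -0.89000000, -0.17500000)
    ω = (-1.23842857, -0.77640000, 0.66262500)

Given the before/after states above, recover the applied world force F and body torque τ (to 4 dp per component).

F = (-1.7000, -3.6000, -3.0000)
τ = (0.0400, -0.0700, -0.1300)

rate change Δω = (0.06157143, -0.17640000, -0.03737500)
gyro term ω₀×Iω₀ = (-0.0462, 0.0182, -0.0702)
applied torque τ = (0.0400, -0.0700, -0.1300)
v₁ − v₀ = (-0.04250000, -0.09000000, -0.07500000)
applied force F = (-1.7000, -3.6000, -3.0000)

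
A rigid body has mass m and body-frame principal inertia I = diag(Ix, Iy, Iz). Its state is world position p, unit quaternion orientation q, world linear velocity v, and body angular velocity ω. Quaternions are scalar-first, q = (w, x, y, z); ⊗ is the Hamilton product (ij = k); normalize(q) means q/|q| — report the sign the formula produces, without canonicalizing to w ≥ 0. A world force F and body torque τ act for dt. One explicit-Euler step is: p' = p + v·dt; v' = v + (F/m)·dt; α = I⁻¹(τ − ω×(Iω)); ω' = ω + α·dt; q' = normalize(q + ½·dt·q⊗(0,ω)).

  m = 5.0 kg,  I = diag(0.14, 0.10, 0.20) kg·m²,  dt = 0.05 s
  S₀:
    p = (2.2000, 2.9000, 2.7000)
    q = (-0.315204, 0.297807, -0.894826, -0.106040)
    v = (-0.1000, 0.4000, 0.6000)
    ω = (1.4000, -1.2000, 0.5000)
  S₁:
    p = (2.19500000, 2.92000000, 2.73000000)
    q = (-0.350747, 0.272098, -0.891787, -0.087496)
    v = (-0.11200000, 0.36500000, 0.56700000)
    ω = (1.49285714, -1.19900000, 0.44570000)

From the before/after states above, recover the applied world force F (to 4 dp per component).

Δv = v₁−v₀ = (-0.01200000, -0.03500000, -0.03300000)
F = m·Δv/dt = (-1.2000, -3.5000, -3.3000)

F = (-1.2000, -3.5000, -3.3000)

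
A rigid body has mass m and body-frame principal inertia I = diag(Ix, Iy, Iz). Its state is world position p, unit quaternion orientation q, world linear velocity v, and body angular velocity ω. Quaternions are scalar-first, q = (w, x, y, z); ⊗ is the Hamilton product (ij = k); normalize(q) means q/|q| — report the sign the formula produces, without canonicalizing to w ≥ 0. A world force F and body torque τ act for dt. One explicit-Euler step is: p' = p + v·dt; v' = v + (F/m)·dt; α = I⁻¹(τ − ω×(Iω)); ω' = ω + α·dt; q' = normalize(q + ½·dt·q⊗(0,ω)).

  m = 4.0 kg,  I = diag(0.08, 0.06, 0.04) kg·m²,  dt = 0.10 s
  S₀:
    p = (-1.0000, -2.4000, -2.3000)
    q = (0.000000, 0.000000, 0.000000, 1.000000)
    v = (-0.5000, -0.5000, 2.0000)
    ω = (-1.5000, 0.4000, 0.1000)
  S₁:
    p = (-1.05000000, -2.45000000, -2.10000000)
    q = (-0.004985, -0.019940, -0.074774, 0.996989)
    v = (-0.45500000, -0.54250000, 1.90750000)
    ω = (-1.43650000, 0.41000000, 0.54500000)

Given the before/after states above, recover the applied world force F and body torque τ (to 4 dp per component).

rate change Δω = (0.06350000, 0.01000000, 0.44500000)
ω₀×(Iω₀) = (-0.0008, -0.0060, 0.0120)
τ = I·(Δω/dt) + ω₀×(Iω₀) = (0.0500, 0.0000, 0.1900)
v₁ − v₀ = (0.04500000, -0.04250000, -0.09250000)
F = m·Δv/dt = (1.8000, -1.7000, -3.7000)

F = (1.8000, -1.7000, -3.7000)
τ = (0.0500, 0.0000, 0.1900)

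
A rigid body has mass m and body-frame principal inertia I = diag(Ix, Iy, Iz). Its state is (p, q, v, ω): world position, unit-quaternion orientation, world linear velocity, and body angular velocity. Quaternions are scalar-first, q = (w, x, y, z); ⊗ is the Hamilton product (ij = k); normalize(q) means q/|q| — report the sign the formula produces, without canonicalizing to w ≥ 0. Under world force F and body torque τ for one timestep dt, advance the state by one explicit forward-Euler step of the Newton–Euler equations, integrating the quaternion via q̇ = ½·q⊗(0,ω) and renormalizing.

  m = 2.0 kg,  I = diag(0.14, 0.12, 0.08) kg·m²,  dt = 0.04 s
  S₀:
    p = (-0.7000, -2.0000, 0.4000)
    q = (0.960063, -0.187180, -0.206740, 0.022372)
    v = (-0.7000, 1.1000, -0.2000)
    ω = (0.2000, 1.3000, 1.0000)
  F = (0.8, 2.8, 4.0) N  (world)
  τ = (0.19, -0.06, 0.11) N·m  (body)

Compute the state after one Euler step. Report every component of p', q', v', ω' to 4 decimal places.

p' = (-0.7280, -1.9560, 0.3920)
q' = (0.9652, -0.1880, -0.1778, 0.0375)
v' = (-0.6840, 1.1560, -0.1200)
ω' = (0.2691, 1.2760, 1.0576)

ω×(Iω) gyroscopic = (-0.0520, 0.0120, -0.0052)
(τ − ω×Iω)/I = (1.7286, -0.6000, 1.4400)
ω' = ω + α·dt = (0.2691, 1.2760, 1.0576)
Hamilton product q⊗(0,ω) = (0.2838260, -0.0438110, 1.4397363, 0.7580770)
q' = normalize(q + ½dt·q⊗(0,ω)) = (0.9652, -0.1880, -0.1778, 0.0375)
a = F/m = (0.4000, 1.4000, 2.0000)
p + v·dt = (-0.7280, -1.9560, 0.3920)
v' = v + a·dt = (-0.6840, 1.1560, -0.1200)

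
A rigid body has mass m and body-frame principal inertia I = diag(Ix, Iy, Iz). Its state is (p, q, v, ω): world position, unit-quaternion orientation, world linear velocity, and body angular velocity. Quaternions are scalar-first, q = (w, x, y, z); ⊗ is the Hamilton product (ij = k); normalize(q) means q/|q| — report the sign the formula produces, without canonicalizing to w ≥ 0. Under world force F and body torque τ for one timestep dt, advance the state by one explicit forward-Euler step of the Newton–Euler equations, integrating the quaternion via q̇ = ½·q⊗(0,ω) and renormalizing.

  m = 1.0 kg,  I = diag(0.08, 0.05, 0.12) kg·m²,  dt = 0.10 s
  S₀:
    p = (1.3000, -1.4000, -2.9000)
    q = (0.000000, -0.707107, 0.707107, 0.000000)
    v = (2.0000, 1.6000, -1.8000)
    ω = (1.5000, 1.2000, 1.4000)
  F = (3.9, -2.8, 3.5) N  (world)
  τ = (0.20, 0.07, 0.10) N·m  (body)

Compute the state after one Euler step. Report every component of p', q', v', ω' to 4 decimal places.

p' = (1.5000, -1.2400, -3.0800)
q' = (0.0105, -0.6530, 0.7513, -0.0948)
v' = (2.3900, 1.3200, -1.4500)
ω' = (1.6030, 1.5080, 1.5283)

a = (3.9000, -2.8000, 3.5000)
p + v·dt = (1.5000, -1.2400, -3.0800)
new velocity v' = (2.3900, 1.3200, -1.4500)
precession coupling ω×(Iω) = (0.1176, -0.0840, -0.0540)
angular accel α = (1.0300, 3.0800, 1.2833)
ω' = ω + α·dt = (1.6030, 1.5080, 1.5283)
Hamilton product q⊗(0,ω) = (0.2121321, 0.9899498, 0.9899498, -1.9091889)
q' = normalize(q + ½dt·q⊗(0,ω)) = (0.0105, -0.6530, 0.7513, -0.0948)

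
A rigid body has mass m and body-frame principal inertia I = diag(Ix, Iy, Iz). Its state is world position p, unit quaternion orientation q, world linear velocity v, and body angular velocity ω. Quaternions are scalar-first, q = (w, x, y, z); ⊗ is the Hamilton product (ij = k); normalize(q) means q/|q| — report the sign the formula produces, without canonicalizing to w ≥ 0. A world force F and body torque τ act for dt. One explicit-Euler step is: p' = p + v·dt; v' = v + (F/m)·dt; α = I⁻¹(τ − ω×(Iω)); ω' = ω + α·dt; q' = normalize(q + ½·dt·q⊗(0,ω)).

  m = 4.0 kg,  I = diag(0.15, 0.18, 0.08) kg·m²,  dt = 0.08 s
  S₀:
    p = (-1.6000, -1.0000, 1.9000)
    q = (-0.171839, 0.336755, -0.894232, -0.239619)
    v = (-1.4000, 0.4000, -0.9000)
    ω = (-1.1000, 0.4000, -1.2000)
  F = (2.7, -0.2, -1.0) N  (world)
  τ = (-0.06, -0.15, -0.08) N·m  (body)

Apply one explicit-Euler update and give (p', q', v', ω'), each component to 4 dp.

gyro term ω×Iω = (0.0480, 0.0924, -0.0132)
α = I⁻¹(τ − ω×Iω) = (-0.7200, -1.3467, -0.8350)
ω' = ω + α·dt = (-1.1576, 0.2923, -1.2668)
q⊗(0,ω) = (0.4405805, 1.3579489, 0.5989513, -0.6427464)
q' = normalize(q + ½dt·q⊗(0,ω)) = (-0.1539, 0.3902, -0.8683, -0.2647)
new position p' = (-1.7120, -0.9680, 1.8280)
v' = v + a·dt = (-1.3460, 0.3960, -0.9200)

p' = (-1.7120, -0.9680, 1.8280)
q' = (-0.1539, 0.3902, -0.8683, -0.2647)
v' = (-1.3460, 0.3960, -0.9200)
ω' = (-1.1576, 0.2923, -1.2668)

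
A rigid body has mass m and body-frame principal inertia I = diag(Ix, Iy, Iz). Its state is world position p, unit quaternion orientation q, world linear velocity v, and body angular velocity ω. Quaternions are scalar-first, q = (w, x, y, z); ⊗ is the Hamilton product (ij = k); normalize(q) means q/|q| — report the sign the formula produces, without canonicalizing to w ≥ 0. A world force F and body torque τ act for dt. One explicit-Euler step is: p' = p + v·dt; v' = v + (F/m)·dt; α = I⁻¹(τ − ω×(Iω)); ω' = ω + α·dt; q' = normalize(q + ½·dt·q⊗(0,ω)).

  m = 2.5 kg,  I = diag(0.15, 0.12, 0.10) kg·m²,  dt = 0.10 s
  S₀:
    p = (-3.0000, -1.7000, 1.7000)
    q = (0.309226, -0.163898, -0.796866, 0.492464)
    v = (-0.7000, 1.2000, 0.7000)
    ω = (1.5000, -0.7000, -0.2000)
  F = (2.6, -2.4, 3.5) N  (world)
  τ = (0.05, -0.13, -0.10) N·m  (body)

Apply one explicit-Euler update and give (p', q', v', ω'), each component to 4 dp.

(τ − ω×Iω)/I = (0.3520, -0.9583, -1.3150)
ω + α·dt = (1.5352, -0.7958, -0.3315)
q⊗(0,ω) = (-0.2134664, 0.9679370, 0.4894582, 1.2481824)
q' = normalize(q + ½dt·q⊗(0,ω)) = (0.2975, -0.1151, -0.7697, 0.5530)
a = (1.0400, -0.9600, 1.4000)
p' = p + v·dt = (-3.0700, -1.5800, 1.7700)
new velocity v' = (-0.5960, 1.1040, 0.8400)

p' = (-3.0700, -1.5800, 1.7700)
q' = (0.2975, -0.1151, -0.7697, 0.5530)
v' = (-0.5960, 1.1040, 0.8400)
ω' = (1.5352, -0.7958, -0.3315)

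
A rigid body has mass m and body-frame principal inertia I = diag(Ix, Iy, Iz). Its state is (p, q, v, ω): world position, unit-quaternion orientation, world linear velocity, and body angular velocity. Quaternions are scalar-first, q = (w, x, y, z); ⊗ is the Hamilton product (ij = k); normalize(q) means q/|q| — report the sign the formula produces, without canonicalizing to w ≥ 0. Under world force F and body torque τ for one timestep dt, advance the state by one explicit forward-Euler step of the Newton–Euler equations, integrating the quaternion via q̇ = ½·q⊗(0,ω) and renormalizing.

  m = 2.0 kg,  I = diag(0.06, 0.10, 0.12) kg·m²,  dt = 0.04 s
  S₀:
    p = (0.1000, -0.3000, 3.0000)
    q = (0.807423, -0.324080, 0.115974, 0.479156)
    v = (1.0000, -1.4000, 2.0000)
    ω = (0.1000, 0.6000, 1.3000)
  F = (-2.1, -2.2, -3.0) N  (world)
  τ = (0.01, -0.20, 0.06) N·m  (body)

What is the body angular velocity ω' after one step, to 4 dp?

gyro term ω×Iω = (0.0156, -0.0078, 0.0024)
(τ − ω×Iω)/I = (-0.0933, -1.9220, 0.4800)
ω' = ω + α·dt = (0.0963, 0.5231, 1.3192)

ω' = (0.0963, 0.5231, 1.3192)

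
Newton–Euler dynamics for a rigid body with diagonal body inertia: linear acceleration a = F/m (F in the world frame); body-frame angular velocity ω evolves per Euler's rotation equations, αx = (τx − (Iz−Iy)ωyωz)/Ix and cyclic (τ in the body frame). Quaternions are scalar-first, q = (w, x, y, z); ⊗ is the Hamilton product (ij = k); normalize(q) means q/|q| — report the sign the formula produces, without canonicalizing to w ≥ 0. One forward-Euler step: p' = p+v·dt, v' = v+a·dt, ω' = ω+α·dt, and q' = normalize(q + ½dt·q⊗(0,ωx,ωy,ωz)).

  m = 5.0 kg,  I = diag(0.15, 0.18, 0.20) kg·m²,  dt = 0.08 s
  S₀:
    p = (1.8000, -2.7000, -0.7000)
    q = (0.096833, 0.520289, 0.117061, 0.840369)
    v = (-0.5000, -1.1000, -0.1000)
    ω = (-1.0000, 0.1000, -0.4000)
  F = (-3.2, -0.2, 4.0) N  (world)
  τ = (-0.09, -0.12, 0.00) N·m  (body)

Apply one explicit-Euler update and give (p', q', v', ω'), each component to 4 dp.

p' = (1.7600, -2.7880, -0.7080)
q' = (0.1305, 0.5107, 0.0921, 0.8448)
v' = (-0.5512, -1.1032, -0.0360)
ω' = (-1.0476, 0.0556, -0.3988)

(τ − ω×Iω)/I = (-0.5947, -0.5556, 0.0150)
ω' = ω + α·dt = (-1.0476, 0.0556, -0.3988)
q⊗(0,ω) = (0.8447305, -0.2276943, -0.6225701, 0.1303567)
q' = normalize(q + ½dt·q⊗(0,ω)) = (0.1305, 0.5107, 0.0921, 0.8448)
a = F/m = (-0.6400, -0.0400, 0.8000)
new position p' = (1.7600, -2.7880, -0.7080)
new velocity v' = (-0.5512, -1.1032, -0.0360)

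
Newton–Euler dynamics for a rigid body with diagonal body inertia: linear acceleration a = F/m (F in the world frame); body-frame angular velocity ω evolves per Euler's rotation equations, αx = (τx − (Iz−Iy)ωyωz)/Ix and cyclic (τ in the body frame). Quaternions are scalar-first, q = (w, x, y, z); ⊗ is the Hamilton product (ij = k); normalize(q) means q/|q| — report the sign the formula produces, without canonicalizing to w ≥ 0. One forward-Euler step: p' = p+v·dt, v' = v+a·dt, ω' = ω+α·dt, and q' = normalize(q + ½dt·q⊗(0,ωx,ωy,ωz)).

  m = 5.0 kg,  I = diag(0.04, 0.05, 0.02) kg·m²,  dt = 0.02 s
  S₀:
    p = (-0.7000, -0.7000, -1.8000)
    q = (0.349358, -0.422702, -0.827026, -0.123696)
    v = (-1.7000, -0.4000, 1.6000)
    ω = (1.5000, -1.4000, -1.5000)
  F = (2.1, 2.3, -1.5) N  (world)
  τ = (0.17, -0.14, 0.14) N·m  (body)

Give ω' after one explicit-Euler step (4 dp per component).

ω' = (1.6165, -1.4380, -1.3390)

α = I⁻¹(τ − ω×Iω) = (5.8250, -1.9000, 8.0500)
ω' = ω + α·dt = (1.6165, -1.4380, -1.3390)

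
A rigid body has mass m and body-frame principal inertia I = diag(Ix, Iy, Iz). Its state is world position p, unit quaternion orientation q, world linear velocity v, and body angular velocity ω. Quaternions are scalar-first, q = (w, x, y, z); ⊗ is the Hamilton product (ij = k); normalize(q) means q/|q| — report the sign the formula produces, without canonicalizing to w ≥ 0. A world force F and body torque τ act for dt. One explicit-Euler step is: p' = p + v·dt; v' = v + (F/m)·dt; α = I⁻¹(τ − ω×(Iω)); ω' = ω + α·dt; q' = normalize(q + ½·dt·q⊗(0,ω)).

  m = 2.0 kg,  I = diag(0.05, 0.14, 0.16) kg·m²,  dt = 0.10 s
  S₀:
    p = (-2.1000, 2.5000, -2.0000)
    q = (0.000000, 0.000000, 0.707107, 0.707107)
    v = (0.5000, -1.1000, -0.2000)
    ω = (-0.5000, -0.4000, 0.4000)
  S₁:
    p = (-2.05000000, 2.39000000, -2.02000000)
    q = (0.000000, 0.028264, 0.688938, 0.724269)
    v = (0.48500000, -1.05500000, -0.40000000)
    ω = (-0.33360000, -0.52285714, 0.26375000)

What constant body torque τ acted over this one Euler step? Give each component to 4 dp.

τ = (0.0800, -0.1500, -0.2000)

rate change Δω = (0.16640000, -0.12285714, -0.13625000)
τ = I·(Δω/dt) + ω₀×(Iω₀) = (0.0800, -0.1500, -0.2000)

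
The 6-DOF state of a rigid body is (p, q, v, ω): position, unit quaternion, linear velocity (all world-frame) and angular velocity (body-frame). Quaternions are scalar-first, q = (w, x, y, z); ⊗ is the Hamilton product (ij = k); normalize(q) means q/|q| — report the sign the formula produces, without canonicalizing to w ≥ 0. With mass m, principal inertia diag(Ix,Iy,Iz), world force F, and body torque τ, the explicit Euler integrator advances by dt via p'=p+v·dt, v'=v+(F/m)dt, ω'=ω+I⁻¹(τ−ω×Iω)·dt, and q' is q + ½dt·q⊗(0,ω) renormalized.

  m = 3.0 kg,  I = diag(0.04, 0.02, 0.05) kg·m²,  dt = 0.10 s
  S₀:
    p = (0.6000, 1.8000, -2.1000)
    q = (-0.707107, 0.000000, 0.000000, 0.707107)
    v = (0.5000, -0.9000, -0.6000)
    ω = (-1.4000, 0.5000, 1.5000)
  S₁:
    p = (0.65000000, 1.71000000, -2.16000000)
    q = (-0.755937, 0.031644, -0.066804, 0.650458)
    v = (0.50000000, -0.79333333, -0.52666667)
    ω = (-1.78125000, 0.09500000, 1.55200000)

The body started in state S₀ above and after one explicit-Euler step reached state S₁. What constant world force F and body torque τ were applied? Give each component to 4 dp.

Δv = v₁−v₀ = (0.00000000, 0.10666667, 0.07333333)
m·(v₁−v₀)/dt = (0.0000, 3.2000, 2.2000)
ω₁ − ω₀ = (-0.38125000, -0.40500000, 0.05200000)
gyro term ω₀×Iω₀ = (0.0225, 0.0210, 0.0140)
τ = I·(Δω/dt) + ω₀×(Iω₀) = (-0.1300, -0.0600, 0.0400)

F = (0.0000, 3.2000, 2.2000)
τ = (-0.1300, -0.0600, 0.0400)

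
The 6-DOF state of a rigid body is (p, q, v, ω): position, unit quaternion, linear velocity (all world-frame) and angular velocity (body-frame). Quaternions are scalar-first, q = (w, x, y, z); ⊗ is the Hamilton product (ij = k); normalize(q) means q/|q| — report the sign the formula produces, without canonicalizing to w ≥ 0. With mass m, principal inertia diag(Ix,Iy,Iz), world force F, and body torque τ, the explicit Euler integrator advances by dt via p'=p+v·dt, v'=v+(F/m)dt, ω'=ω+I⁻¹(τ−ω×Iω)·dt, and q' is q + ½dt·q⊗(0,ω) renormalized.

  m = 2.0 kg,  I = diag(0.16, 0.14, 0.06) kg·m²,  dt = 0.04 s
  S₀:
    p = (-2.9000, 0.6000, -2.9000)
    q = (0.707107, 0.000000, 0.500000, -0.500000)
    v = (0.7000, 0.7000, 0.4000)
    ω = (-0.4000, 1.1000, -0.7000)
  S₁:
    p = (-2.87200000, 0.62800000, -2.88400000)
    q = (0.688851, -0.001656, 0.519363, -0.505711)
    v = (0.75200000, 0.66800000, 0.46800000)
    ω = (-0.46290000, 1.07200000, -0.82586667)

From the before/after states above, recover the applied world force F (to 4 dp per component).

F = (2.6000, -1.6000, 3.4000)

Δv = v₁−v₀ = (0.05200000, -0.03200000, 0.06800000)
m·(v₁−v₀)/dt = (2.6000, -1.6000, 3.4000)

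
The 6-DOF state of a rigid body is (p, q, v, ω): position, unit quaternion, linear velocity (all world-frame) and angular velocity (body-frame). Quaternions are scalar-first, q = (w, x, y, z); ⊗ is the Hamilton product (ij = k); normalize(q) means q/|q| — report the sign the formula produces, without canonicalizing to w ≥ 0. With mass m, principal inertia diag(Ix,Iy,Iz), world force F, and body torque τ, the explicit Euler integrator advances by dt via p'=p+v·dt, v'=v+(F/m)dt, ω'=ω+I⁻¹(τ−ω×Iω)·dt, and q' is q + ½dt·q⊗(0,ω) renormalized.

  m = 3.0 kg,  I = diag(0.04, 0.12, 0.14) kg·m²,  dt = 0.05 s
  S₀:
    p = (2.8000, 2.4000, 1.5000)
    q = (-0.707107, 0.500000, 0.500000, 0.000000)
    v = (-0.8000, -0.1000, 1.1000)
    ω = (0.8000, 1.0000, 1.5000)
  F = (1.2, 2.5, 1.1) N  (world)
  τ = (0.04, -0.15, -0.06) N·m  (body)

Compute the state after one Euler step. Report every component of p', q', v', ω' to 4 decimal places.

angular accel α = (0.2500, -0.2500, -0.8857)
ω + α·dt = (0.8125, 0.9875, 1.4557)
q⊗(0,ω) = (-0.9000000, 0.1843144, -1.4571070, -0.9606605)
q' = normalize(q + ½dt·q⊗(0,ω)) = (-0.7287, 0.5040, 0.4630, -0.0240)
linear accel F/m = (0.4000, 0.8333, 0.3667)
new position p' = (2.7600, 2.3950, 1.5550)
new velocity v' = (-0.7800, -0.0583, 1.1183)

p' = (2.7600, 2.3950, 1.5550)
q' = (-0.7287, 0.5040, 0.4630, -0.0240)
v' = (-0.7800, -0.0583, 1.1183)
ω' = (0.8125, 0.9875, 1.4557)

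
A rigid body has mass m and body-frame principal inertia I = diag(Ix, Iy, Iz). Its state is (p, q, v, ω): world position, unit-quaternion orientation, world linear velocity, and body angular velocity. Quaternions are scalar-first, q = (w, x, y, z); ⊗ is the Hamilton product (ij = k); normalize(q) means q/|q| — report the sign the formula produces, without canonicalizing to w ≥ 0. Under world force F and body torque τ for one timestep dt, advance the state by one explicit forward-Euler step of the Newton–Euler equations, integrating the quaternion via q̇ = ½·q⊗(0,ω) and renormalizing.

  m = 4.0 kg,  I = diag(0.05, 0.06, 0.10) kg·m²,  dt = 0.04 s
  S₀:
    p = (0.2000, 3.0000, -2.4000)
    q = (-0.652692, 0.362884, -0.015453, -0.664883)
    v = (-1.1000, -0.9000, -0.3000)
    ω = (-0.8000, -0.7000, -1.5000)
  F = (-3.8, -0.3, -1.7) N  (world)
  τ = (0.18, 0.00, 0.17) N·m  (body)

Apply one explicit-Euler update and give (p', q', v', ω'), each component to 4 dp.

a = (-0.9500, -0.0750, -0.4250)
p' = p + v·dt = (0.1560, 2.9640, -2.4120)
v' = v + a·dt = (-1.1380, -0.9030, -0.3170)
precession coupling ω×(Iω) = (0.0420, -0.0600, 0.0056)
(τ − ω×Iω)/I = (2.7600, 1.0000, 1.6440)
new body rate ω' = (-0.6896, -0.6600, -1.4342)
Hamilton product q⊗(0,ω) = (-0.7178344, 0.0799150, 1.5331168, 0.7126568)
q' = normalize(q + ½dt·q⊗(0,ω)) = (-0.6666, 0.3642, 0.0152, -0.6502)

p' = (0.1560, 2.9640, -2.4120)
q' = (-0.6666, 0.3642, 0.0152, -0.6502)
v' = (-1.1380, -0.9030, -0.3170)
ω' = (-0.6896, -0.6600, -1.4342)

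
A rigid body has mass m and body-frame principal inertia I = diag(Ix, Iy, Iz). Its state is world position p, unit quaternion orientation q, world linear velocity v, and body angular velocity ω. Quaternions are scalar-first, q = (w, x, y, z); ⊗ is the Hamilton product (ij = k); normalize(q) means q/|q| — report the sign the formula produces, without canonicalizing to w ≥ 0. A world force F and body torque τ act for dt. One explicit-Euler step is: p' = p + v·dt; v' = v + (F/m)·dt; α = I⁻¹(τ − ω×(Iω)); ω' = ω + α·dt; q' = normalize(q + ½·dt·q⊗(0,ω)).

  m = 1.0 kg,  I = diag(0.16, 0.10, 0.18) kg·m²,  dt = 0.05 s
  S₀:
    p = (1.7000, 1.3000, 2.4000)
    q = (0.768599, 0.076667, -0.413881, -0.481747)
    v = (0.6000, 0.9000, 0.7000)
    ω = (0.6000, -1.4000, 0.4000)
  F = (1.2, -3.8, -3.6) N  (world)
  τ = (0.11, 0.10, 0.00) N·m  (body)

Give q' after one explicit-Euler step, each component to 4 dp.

q' = (0.7572, 0.0671, -0.4484, -0.4702)

2q̇ = q⊗(0,ω) = (-0.4327348, -0.3788388, -1.3957536, 0.4484344)
updated quaternion q' = (0.7572, 0.0671, -0.4484, -0.4702)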